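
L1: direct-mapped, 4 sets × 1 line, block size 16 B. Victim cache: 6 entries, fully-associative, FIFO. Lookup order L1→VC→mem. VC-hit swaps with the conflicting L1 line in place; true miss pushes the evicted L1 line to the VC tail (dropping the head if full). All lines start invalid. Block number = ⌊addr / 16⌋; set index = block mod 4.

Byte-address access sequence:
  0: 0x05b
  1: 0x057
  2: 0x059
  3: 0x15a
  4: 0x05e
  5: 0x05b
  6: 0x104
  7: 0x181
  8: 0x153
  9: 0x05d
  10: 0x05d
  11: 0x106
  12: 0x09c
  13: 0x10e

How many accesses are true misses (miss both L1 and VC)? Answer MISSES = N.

  [0] addr=0x5b blk=5 s=1: MISS | VC []
  [1] addr=0x57 blk=5 s=1: L1-HIT | VC []
  [2] addr=0x59 blk=5 s=1: L1-HIT | VC []
  [3] addr=0x15a blk=21 s=1: MISS | VC [5]
  [4] addr=0x5e blk=5 s=1: VC-HIT | VC [21]
  [5] addr=0x5b blk=5 s=1: L1-HIT | VC [21]
  [6] addr=0x104 blk=16 s=0: MISS | VC [21]
  [7] addr=0x181 blk=24 s=0: MISS | VC [21, 16]
  [8] addr=0x153 blk=21 s=1: VC-HIT | VC [5, 16]
  [9] addr=0x5d blk=5 s=1: VC-HIT | VC [21, 16]
  [10] addr=0x5d blk=5 s=1: L1-HIT | VC [21, 16]
  [11] addr=0x106 blk=16 s=0: VC-HIT | VC [21, 24]
  [12] addr=0x9c blk=9 s=1: MISS | VC [21, 24, 5]
  [13] addr=0x10e blk=16 s=0: L1-HIT | VC [21, 24, 5]

MISSES = 5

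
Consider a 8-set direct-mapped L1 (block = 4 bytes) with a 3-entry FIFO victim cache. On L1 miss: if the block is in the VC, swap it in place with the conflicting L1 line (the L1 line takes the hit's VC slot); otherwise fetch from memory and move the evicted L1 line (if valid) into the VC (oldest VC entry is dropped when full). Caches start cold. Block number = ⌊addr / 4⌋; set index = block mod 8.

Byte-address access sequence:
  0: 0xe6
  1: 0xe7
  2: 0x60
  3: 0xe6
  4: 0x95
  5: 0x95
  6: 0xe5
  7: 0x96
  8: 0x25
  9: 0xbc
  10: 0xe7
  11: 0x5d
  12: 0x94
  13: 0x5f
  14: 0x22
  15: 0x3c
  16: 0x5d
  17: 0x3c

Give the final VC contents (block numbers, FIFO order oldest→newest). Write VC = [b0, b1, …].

VC = [47, 24, 23]

  [0] addr=0xe6 blk=57 s=1: MISS | VC []
  [1] addr=0xe7 blk=57 s=1: L1-HIT | VC []
  [2] addr=0x60 blk=24 s=0: MISS | VC []
  [3] addr=0xe6 blk=57 s=1: L1-HIT | VC []
  [4] addr=0x95 blk=37 s=5: MISS | VC []
  [5] addr=0x95 blk=37 s=5: L1-HIT | VC []
  [6] addr=0xe5 blk=57 s=1: L1-HIT | VC []
  [7] addr=0x96 blk=37 s=5: L1-HIT | VC []
  [8] addr=0x25 blk=9 s=1: MISS | VC [57]
  [9] addr=0xbc blk=47 s=7: MISS | VC [57]
  [10] addr=0xe7 blk=57 s=1: VC-HIT | VC [9]
  [11] addr=0x5d blk=23 s=7: MISS | VC [9, 47]
  [12] addr=0x94 blk=37 s=5: L1-HIT | VC [9, 47]
  [13] addr=0x5f blk=23 s=7: L1-HIT | VC [9, 47]
  [14] addr=0x22 blk=8 s=0: MISS | VC [9, 47, 24]
  [15] addr=0x3c blk=15 s=7: MISS | VC [47, 24, 23]
  [16] addr=0x5d blk=23 s=7: VC-HIT | VC [47, 24, 15]
  [17] addr=0x3c blk=15 s=7: VC-HIT | VC [47, 24, 23]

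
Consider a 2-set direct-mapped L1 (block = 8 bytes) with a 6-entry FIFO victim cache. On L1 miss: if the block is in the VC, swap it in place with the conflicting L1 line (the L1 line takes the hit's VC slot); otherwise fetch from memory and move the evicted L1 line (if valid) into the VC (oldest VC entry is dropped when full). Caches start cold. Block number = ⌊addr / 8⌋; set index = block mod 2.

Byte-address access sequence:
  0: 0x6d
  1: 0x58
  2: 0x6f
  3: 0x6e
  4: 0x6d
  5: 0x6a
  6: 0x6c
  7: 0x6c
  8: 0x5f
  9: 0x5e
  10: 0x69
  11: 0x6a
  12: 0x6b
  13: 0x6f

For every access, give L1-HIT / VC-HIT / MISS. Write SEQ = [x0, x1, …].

  [0] addr=0x6d blk=13 s=1: MISS | VC []
  [1] addr=0x58 blk=11 s=1: MISS | VC [13]
  [2] addr=0x6f blk=13 s=1: VC-HIT | VC [11]
  [3] addr=0x6e blk=13 s=1: L1-HIT | VC [11]
  [4] addr=0x6d blk=13 s=1: L1-HIT | VC [11]
  [5] addr=0x6a blk=13 s=1: L1-HIT | VC [11]
  [6] addr=0x6c blk=13 s=1: L1-HIT | VC [11]
  [7] addr=0x6c blk=13 s=1: L1-HIT | VC [11]
  [8] addr=0x5f blk=11 s=1: VC-HIT | VC [13]
  [9] addr=0x5e blk=11 s=1: L1-HIT | VC [13]
  [10] addr=0x69 blk=13 s=1: VC-HIT | VC [11]
  [11] addr=0x6a blk=13 s=1: L1-HIT | VC [11]
  [12] addr=0x6b blk=13 s=1: L1-HIT | VC [11]
  [13] addr=0x6f blk=13 s=1: L1-HIT | VC [11]

SEQ = [MISS, MISS, VC-HIT, L1-HIT, L1-HIT, L1-HIT, L1-HIT, L1-HIT, VC-HIT, L1-HIT, VC-HIT, L1-HIT, L1-HIT, L1-HIT]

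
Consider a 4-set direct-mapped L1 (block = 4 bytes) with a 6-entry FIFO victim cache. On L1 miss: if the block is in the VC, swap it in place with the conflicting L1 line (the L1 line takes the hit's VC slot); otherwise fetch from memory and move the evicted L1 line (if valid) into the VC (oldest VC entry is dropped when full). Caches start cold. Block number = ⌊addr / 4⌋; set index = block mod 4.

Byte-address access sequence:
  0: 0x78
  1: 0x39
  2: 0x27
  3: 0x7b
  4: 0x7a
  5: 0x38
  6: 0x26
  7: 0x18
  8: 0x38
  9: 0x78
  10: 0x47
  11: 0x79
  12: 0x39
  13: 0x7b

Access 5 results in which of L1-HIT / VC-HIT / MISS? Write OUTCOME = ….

0: 0x78 (blk 30, set 2) → MISS  vc=[]
1: 0x39 (blk 14, set 2) → MISS  vc=[30]
2: 0x27 (blk 9, set 1) → MISS  vc=[30]
3: 0x7b (blk 30, set 2) → VC-HIT  vc=[14]
4: 0x7a (blk 30, set 2) → L1-HIT  vc=[14]
5: 0x38 (blk 14, set 2) → VC-HIT  vc=[30]
6: 0x26 (blk 9, set 1) → L1-HIT  vc=[30]
7: 0x18 (blk 6, set 2) → MISS  vc=[30, 14]
8: 0x38 (blk 14, set 2) → VC-HIT  vc=[30, 6]
9: 0x78 (blk 30, set 2) → VC-HIT  vc=[14, 6]
10: 0x47 (blk 17, set 1) → MISS  vc=[14, 6, 9]
11: 0x79 (blk 30, set 2) → L1-HIT  vc=[14, 6, 9]
12: 0x39 (blk 14, set 2) → VC-HIT  vc=[30, 6, 9]
13: 0x7b (blk 30, set 2) → VC-HIT  vc=[14, 6, 9]

OUTCOME = VC-HIT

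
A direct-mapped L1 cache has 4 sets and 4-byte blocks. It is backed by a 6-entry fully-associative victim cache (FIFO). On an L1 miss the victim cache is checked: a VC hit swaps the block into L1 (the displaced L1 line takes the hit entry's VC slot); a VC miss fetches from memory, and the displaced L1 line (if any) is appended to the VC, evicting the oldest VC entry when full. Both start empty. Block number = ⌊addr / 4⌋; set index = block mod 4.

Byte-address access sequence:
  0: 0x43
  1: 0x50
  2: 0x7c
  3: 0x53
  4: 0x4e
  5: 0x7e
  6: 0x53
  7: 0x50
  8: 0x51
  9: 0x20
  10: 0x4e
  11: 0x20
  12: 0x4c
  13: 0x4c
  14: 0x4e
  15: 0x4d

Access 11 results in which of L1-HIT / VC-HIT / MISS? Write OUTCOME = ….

OUTCOME = L1-HIT

0: 0x43 (blk 16, set 0) → MISS  vc=[]
1: 0x50 (blk 20, set 0) → MISS  vc=[16]
2: 0x7c (blk 31, set 3) → MISS  vc=[16]
3: 0x53 (blk 20, set 0) → L1-HIT  vc=[16]
4: 0x4e (blk 19, set 3) → MISS  vc=[16, 31]
5: 0x7e (blk 31, set 3) → VC-HIT  vc=[16, 19]
6: 0x53 (blk 20, set 0) → L1-HIT  vc=[16, 19]
7: 0x50 (blk 20, set 0) → L1-HIT  vc=[16, 19]
8: 0x51 (blk 20, set 0) → L1-HIT  vc=[16, 19]
9: 0x20 (blk 8, set 0) → MISS  vc=[16, 19, 20]
10: 0x4e (blk 19, set 3) → VC-HIT  vc=[16, 31, 20]
11: 0x20 (blk 8, set 0) → L1-HIT  vc=[16, 31, 20]
12: 0x4c (blk 19, set 3) → L1-HIT  vc=[16, 31, 20]
13: 0x4c (blk 19, set 3) → L1-HIT  vc=[16, 31, 20]
14: 0x4e (blk 19, set 3) → L1-HIT  vc=[16, 31, 20]
15: 0x4d (blk 19, set 3) → L1-HIT  vc=[16, 31, 20]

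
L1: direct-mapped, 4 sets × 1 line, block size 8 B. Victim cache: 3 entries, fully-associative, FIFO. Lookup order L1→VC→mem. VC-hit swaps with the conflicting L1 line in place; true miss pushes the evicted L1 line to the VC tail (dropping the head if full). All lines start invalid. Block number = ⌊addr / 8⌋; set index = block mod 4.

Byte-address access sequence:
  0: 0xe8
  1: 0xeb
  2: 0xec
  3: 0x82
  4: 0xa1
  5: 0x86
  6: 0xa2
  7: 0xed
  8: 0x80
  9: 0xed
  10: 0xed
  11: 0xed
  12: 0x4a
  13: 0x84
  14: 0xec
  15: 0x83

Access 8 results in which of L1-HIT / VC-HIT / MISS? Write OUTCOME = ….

  [0] addr=0xe8 blk=29 s=1: MISS | VC []
  [1] addr=0xeb blk=29 s=1: L1-HIT | VC []
  [2] addr=0xec blk=29 s=1: L1-HIT | VC []
  [3] addr=0x82 blk=16 s=0: MISS | VC []
  [4] addr=0xa1 blk=20 s=0: MISS | VC [16]
  [5] addr=0x86 blk=16 s=0: VC-HIT | VC [20]
  [6] addr=0xa2 blk=20 s=0: VC-HIT | VC [16]
  [7] addr=0xed blk=29 s=1: L1-HIT | VC [16]
  [8] addr=0x80 blk=16 s=0: VC-HIT | VC [20]
  [9] addr=0xed blk=29 s=1: L1-HIT | VC [20]
  [10] addr=0xed blk=29 s=1: L1-HIT | VC [20]
  [11] addr=0xed blk=29 s=1: L1-HIT | VC [20]
  [12] addr=0x4a blk=9 s=1: MISS | VC [20, 29]
  [13] addr=0x84 blk=16 s=0: L1-HIT | VC [20, 29]
  [14] addr=0xec blk=29 s=1: VC-HIT | VC [20, 9]
  [15] addr=0x83 blk=16 s=0: L1-HIT | VC [20, 9]

OUTCOME = VC-HIT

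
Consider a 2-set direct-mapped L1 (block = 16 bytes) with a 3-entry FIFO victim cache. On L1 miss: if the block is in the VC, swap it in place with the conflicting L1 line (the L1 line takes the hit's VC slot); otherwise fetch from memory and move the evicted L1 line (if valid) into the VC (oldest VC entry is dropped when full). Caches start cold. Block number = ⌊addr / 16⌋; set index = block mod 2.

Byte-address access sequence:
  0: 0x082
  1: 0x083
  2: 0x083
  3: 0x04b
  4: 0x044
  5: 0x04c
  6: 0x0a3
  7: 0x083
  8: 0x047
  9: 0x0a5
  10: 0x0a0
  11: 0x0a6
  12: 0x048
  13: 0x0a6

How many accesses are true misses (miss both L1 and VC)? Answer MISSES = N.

  [0] addr=0x82 blk=8 s=0: MISS | VC []
  [1] addr=0x83 blk=8 s=0: L1-HIT | VC []
  [2] addr=0x83 blk=8 s=0: L1-HIT | VC []
  [3] addr=0x4b blk=4 s=0: MISS | VC [8]
  [4] addr=0x44 blk=4 s=0: L1-HIT | VC [8]
  [5] addr=0x4c blk=4 s=0: L1-HIT | VC [8]
  [6] addr=0xa3 blk=10 s=0: MISS | VC [8, 4]
  [7] addr=0x83 blk=8 s=0: VC-HIT | VC [10, 4]
  [8] addr=0x47 blk=4 s=0: VC-HIT | VC [10, 8]
  [9] addr=0xa5 blk=10 s=0: VC-HIT | VC [4, 8]
  [10] addr=0xa0 blk=10 s=0: L1-HIT | VC [4, 8]
  [11] addr=0xa6 blk=10 s=0: L1-HIT | VC [4, 8]
  [12] addr=0x48 blk=4 s=0: VC-HIT | VC [10, 8]
  [13] addr=0xa6 blk=10 s=0: VC-HIT | VC [4, 8]

MISSES = 3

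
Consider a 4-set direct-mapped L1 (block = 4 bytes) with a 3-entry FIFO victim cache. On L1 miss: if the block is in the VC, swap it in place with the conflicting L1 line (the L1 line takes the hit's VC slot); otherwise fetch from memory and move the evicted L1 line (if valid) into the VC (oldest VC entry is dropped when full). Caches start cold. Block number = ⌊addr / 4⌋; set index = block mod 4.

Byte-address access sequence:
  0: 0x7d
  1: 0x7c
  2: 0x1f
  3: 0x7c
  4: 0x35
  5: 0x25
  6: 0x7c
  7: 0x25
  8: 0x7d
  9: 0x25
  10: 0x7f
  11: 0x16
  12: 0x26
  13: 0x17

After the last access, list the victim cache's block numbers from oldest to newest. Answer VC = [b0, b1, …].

VC = [7, 13, 9]

  [0] addr=0x7d blk=31 s=3: MISS | VC []
  [1] addr=0x7c blk=31 s=3: L1-HIT | VC []
  [2] addr=0x1f blk=7 s=3: MISS | VC [31]
  [3] addr=0x7c blk=31 s=3: VC-HIT | VC [7]
  [4] addr=0x35 blk=13 s=1: MISS | VC [7]
  [5] addr=0x25 blk=9 s=1: MISS | VC [7, 13]
  [6] addr=0x7c blk=31 s=3: L1-HIT | VC [7, 13]
  [7] addr=0x25 blk=9 s=1: L1-HIT | VC [7, 13]
  [8] addr=0x7d blk=31 s=3: L1-HIT | VC [7, 13]
  [9] addr=0x25 blk=9 s=1: L1-HIT | VC [7, 13]
  [10] addr=0x7f blk=31 s=3: L1-HIT | VC [7, 13]
  [11] addr=0x16 blk=5 s=1: MISS | VC [7, 13, 9]
  [12] addr=0x26 blk=9 s=1: VC-HIT | VC [7, 13, 5]
  [13] addr=0x17 blk=5 s=1: VC-HIT | VC [7, 13, 9]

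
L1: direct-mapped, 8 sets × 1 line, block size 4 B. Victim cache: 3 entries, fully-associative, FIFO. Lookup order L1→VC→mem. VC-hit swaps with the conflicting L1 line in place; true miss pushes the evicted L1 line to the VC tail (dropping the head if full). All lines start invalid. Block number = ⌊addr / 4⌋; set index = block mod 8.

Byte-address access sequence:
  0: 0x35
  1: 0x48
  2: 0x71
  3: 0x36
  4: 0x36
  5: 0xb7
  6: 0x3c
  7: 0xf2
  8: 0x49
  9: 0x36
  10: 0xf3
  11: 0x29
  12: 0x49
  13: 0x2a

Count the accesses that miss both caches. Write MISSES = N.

  [0] addr=0x35 blk=13 s=5: MISS | VC []
  [1] addr=0x48 blk=18 s=2: MISS | VC []
  [2] addr=0x71 blk=28 s=4: MISS | VC []
  [3] addr=0x36 blk=13 s=5: L1-HIT | VC []
  [4] addr=0x36 blk=13 s=5: L1-HIT | VC []
  [5] addr=0xb7 blk=45 s=5: MISS | VC [13]
  [6] addr=0x3c blk=15 s=7: MISS | VC [13]
  [7] addr=0xf2 blk=60 s=4: MISS | VC [13, 28]
  [8] addr=0x49 blk=18 s=2: L1-HIT | VC [13, 28]
  [9] addr=0x36 blk=13 s=5: VC-HIT | VC [45, 28]
  [10] addr=0xf3 blk=60 s=4: L1-HIT | VC [45, 28]
  [11] addr=0x29 blk=10 s=2: MISS | VC [45, 28, 18]
  [12] addr=0x49 blk=18 s=2: VC-HIT | VC [45, 28, 10]
  [13] addr=0x2a blk=10 s=2: VC-HIT | VC [45, 28, 18]

MISSES = 7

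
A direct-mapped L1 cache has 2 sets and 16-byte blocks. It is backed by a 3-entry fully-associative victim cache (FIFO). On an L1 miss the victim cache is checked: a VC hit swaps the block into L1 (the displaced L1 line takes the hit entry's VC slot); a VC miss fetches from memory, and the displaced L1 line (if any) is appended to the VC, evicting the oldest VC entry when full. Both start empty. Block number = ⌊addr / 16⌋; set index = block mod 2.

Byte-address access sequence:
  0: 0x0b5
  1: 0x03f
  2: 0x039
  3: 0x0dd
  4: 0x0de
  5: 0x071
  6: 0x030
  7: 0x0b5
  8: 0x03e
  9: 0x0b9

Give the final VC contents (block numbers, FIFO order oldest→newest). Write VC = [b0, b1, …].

VC = [3, 7, 13]

  [0] addr=0xb5 blk=11 s=1: MISS | VC []
  [1] addr=0x3f blk=3 s=1: MISS | VC [11]
  [2] addr=0x39 blk=3 s=1: L1-HIT | VC [11]
  [3] addr=0xdd blk=13 s=1: MISS | VC [11, 3]
  [4] addr=0xde blk=13 s=1: L1-HIT | VC [11, 3]
  [5] addr=0x71 blk=7 s=1: MISS | VC [11, 3, 13]
  [6] addr=0x30 blk=3 s=1: VC-HIT | VC [11, 7, 13]
  [7] addr=0xb5 blk=11 s=1: VC-HIT | VC [3, 7, 13]
  [8] addr=0x3e blk=3 s=1: VC-HIT | VC [11, 7, 13]
  [9] addr=0xb9 blk=11 s=1: VC-HIT | VC [3, 7, 13]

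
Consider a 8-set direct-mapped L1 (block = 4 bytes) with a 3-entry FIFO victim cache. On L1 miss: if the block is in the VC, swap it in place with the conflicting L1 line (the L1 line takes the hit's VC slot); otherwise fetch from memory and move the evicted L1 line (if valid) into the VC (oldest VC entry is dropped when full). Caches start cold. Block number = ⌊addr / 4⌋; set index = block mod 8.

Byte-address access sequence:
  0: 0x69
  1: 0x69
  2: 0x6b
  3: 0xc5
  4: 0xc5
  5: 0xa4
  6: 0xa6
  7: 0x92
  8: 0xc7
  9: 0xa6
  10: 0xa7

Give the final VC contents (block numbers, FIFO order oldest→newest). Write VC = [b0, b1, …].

VC = [49]

0: 0x69 (blk 26, set 2) → MISS  vc=[]
1: 0x69 (blk 26, set 2) → L1-HIT  vc=[]
2: 0x6b (blk 26, set 2) → L1-HIT  vc=[]
3: 0xc5 (blk 49, set 1) → MISS  vc=[]
4: 0xc5 (blk 49, set 1) → L1-HIT  vc=[]
5: 0xa4 (blk 41, set 1) → MISS  vc=[49]
6: 0xa6 (blk 41, set 1) → L1-HIT  vc=[49]
7: 0x92 (blk 36, set 4) → MISS  vc=[49]
8: 0xc7 (blk 49, set 1) → VC-HIT  vc=[41]
9: 0xa6 (blk 41, set 1) → VC-HIT  vc=[49]
10: 0xa7 (blk 41, set 1) → L1-HIT  vc=[49]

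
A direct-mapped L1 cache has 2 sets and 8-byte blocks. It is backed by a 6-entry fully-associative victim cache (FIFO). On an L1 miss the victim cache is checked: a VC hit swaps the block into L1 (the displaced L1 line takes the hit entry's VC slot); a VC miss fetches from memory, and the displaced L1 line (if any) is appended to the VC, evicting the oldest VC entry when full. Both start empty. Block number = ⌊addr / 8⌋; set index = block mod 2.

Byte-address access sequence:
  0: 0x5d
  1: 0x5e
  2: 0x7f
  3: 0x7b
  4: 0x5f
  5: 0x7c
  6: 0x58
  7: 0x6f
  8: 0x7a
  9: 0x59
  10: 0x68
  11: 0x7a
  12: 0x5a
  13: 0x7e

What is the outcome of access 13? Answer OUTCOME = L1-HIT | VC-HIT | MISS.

0: 0x5d (blk 11, set 1) → MISS  vc=[]
1: 0x5e (blk 11, set 1) → L1-HIT  vc=[]
2: 0x7f (blk 15, set 1) → MISS  vc=[11]
3: 0x7b (blk 15, set 1) → L1-HIT  vc=[11]
4: 0x5f (blk 11, set 1) → VC-HIT  vc=[15]
5: 0x7c (blk 15, set 1) → VC-HIT  vc=[11]
6: 0x58 (blk 11, set 1) → VC-HIT  vc=[15]
7: 0x6f (blk 13, set 1) → MISS  vc=[15, 11]
8: 0x7a (blk 15, set 1) → VC-HIT  vc=[13, 11]
9: 0x59 (blk 11, set 1) → VC-HIT  vc=[13, 15]
10: 0x68 (blk 13, set 1) → VC-HIT  vc=[11, 15]
11: 0x7a (blk 15, set 1) → VC-HIT  vc=[11, 13]
12: 0x5a (blk 11, set 1) → VC-HIT  vc=[15, 13]
13: 0x7e (blk 15, set 1) → VC-HIT  vc=[11, 13]

OUTCOME = VC-HIT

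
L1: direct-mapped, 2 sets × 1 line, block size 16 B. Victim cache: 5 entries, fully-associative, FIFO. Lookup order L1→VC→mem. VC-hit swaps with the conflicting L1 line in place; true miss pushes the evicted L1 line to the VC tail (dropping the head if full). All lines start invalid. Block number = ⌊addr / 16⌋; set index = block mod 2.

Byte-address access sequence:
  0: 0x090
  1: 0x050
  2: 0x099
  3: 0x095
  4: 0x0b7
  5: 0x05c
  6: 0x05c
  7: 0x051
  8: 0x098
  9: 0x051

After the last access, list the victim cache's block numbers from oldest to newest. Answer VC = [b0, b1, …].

#0 0x90→b9/s1 MISS; vc=[]
#1 0x50→b5/s1 MISS; vc=[9]
#2 0x99→b9/s1 VC-HIT; vc=[5]
#3 0x95→b9/s1 L1-HIT; vc=[5]
#4 0xb7→b11/s1 MISS; vc=[5,9]
#5 0x5c→b5/s1 VC-HIT; vc=[11,9]
#6 0x5c→b5/s1 L1-HIT; vc=[11,9]
#7 0x51→b5/s1 L1-HIT; vc=[11,9]
#8 0x98→b9/s1 VC-HIT; vc=[11,5]
#9 0x51→b5/s1 VC-HIT; vc=[11,9]

VC = [11, 9]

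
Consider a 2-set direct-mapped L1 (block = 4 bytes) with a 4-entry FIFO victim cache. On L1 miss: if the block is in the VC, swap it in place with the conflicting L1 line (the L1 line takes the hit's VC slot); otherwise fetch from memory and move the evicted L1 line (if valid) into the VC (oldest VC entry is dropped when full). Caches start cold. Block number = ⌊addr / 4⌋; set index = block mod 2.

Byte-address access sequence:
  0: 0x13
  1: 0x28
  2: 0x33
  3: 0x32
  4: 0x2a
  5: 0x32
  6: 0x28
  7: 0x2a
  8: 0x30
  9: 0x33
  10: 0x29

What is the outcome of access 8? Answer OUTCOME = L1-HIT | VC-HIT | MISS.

OUTCOME = VC-HIT

0: 0x13 (blk 4, set 0) → MISS  vc=[]
1: 0x28 (blk 10, set 0) → MISS  vc=[4]
2: 0x33 (blk 12, set 0) → MISS  vc=[4, 10]
3: 0x32 (blk 12, set 0) → L1-HIT  vc=[4, 10]
4: 0x2a (blk 10, set 0) → VC-HIT  vc=[4, 12]
5: 0x32 (blk 12, set 0) → VC-HIT  vc=[4, 10]
6: 0x28 (blk 10, set 0) → VC-HIT  vc=[4, 12]
7: 0x2a (blk 10, set 0) → L1-HIT  vc=[4, 12]
8: 0x30 (blk 12, set 0) → VC-HIT  vc=[4, 10]
9: 0x33 (blk 12, set 0) → L1-HIT  vc=[4, 10]
10: 0x29 (blk 10, set 0) → VC-HIT  vc=[4, 12]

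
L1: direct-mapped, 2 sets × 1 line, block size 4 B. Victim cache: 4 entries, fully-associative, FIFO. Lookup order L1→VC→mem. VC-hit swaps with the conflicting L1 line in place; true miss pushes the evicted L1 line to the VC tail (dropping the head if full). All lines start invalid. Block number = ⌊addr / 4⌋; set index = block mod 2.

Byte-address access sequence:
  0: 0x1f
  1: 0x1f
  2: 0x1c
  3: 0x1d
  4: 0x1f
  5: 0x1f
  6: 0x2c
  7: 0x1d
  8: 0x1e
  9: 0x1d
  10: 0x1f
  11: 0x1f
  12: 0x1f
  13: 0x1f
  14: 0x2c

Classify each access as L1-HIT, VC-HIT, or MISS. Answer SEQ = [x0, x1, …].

  [0] addr=0x1f blk=7 s=1: MISS | VC []
  [1] addr=0x1f blk=7 s=1: L1-HIT | VC []
  [2] addr=0x1c blk=7 s=1: L1-HIT | VC []
  [3] addr=0x1d blk=7 s=1: L1-HIT | VC []
  [4] addr=0x1f blk=7 s=1: L1-HIT | VC []
  [5] addr=0x1f blk=7 s=1: L1-HIT | VC []
  [6] addr=0x2c blk=11 s=1: MISS | VC [7]
  [7] addr=0x1d blk=7 s=1: VC-HIT | VC [11]
  [8] addr=0x1e blk=7 s=1: L1-HIT | VC [11]
  [9] addr=0x1d blk=7 s=1: L1-HIT | VC [11]
  [10] addr=0x1f blk=7 s=1: L1-HIT | VC [11]
  [11] addr=0x1f blk=7 s=1: L1-HIT | VC [11]
  [12] addr=0x1f blk=7 s=1: L1-HIT | VC [11]
  [13] addr=0x1f blk=7 s=1: L1-HIT | VC [11]
  [14] addr=0x2c blk=11 s=1: VC-HIT | VC [7]

SEQ = [MISS, L1-HIT, L1-HIT, L1-HIT, L1-HIT, L1-HIT, MISS, VC-HIT, L1-HIT, L1-HIT, L1-HIT, L1-HIT, L1-HIT, L1-HIT, VC-HIT]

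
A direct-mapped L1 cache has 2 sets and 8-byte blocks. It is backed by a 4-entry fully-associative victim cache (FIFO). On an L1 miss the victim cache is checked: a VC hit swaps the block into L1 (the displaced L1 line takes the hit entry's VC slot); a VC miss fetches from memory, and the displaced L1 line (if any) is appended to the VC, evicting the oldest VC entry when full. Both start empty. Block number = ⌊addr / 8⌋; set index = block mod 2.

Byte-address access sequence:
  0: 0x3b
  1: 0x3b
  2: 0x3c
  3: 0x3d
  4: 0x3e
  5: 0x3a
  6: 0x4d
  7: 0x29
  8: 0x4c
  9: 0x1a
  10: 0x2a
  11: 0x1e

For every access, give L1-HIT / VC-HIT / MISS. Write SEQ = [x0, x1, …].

0: 0x3b (blk 7, set 1) → MISS  vc=[]
1: 0x3b (blk 7, set 1) → L1-HIT  vc=[]
2: 0x3c (blk 7, set 1) → L1-HIT  vc=[]
3: 0x3d (blk 7, set 1) → L1-HIT  vc=[]
4: 0x3e (blk 7, set 1) → L1-HIT  vc=[]
5: 0x3a (blk 7, set 1) → L1-HIT  vc=[]
6: 0x4d (blk 9, set 1) → MISS  vc=[7]
7: 0x29 (blk 5, set 1) → MISS  vc=[7, 9]
8: 0x4c (blk 9, set 1) → VC-HIT  vc=[7, 5]
9: 0x1a (blk 3, set 1) → MISS  vc=[7, 5, 9]
10: 0x2a (blk 5, set 1) → VC-HIT  vc=[7, 3, 9]
11: 0x1e (blk 3, set 1) → VC-HIT  vc=[7, 5, 9]

SEQ = [MISS, L1-HIT, L1-HIT, L1-HIT, L1-HIT, L1-HIT, MISS, MISS, VC-HIT, MISS, VC-HIT, VC-HIT]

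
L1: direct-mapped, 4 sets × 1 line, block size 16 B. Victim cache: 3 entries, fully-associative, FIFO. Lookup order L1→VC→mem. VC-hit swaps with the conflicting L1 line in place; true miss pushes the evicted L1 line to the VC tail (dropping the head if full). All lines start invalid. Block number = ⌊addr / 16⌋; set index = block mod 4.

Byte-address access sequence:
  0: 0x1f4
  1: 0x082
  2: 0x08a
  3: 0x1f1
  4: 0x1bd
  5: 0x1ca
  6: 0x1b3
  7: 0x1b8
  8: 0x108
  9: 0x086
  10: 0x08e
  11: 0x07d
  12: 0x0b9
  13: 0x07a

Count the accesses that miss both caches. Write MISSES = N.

MISSES = 7

  [0] addr=0x1f4 blk=31 s=3: MISS | VC []
  [1] addr=0x82 blk=8 s=0: MISS | VC []
  [2] addr=0x8a blk=8 s=0: L1-HIT | VC []
  [3] addr=0x1f1 blk=31 s=3: L1-HIT | VC []
  [4] addr=0x1bd blk=27 s=3: MISS | VC [31]
  [5] addr=0x1ca blk=28 s=0: MISS | VC [31, 8]
  [6] addr=0x1b3 blk=27 s=3: L1-HIT | VC [31, 8]
  [7] addr=0x1b8 blk=27 s=3: L1-HIT | VC [31, 8]
  [8] addr=0x108 blk=16 s=0: MISS | VC [31, 8, 28]
  [9] addr=0x86 blk=8 s=0: VC-HIT | VC [31, 16, 28]
  [10] addr=0x8e blk=8 s=0: L1-HIT | VC [31, 16, 28]
  [11] addr=0x7d blk=7 s=3: MISS | VC [16, 28, 27]
  [12] addr=0xb9 blk=11 s=3: MISS | VC [28, 27, 7]
  [13] addr=0x7a blk=7 s=3: VC-HIT | VC [28, 27, 11]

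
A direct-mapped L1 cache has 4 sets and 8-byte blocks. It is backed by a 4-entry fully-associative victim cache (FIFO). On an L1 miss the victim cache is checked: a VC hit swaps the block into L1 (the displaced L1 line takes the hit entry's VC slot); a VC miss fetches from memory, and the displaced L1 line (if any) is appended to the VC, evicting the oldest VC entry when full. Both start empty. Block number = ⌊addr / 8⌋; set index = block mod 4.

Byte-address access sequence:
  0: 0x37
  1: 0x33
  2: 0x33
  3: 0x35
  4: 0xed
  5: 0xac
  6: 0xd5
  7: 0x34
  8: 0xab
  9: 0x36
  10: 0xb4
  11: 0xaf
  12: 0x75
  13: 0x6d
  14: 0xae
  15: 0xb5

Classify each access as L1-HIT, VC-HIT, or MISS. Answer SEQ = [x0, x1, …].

SEQ = [MISS, L1-HIT, L1-HIT, L1-HIT, MISS, MISS, MISS, VC-HIT, L1-HIT, L1-HIT, MISS, L1-HIT, MISS, MISS, VC-HIT, VC-HIT]

#0 0x37→b6/s2 MISS; vc=[]
#1 0x33→b6/s2 L1-HIT; vc=[]
#2 0x33→b6/s2 L1-HIT; vc=[]
#3 0x35→b6/s2 L1-HIT; vc=[]
#4 0xed→b29/s1 MISS; vc=[]
#5 0xac→b21/s1 MISS; vc=[29]
#6 0xd5→b26/s2 MISS; vc=[29,6]
#7 0x34→b6/s2 VC-HIT; vc=[29,26]
#8 0xab→b21/s1 L1-HIT; vc=[29,26]
#9 0x36→b6/s2 L1-HIT; vc=[29,26]
#10 0xb4→b22/s2 MISS; vc=[29,26,6]
#11 0xaf→b21/s1 L1-HIT; vc=[29,26,6]
#12 0x75→b14/s2 MISS; vc=[29,26,6,22]
#13 0x6d→b13/s1 MISS; vc=[26,6,22,21]
#14 0xae→b21/s1 VC-HIT; vc=[26,6,22,13]
#15 0xb5→b22/s2 VC-HIT; vc=[26,6,14,13]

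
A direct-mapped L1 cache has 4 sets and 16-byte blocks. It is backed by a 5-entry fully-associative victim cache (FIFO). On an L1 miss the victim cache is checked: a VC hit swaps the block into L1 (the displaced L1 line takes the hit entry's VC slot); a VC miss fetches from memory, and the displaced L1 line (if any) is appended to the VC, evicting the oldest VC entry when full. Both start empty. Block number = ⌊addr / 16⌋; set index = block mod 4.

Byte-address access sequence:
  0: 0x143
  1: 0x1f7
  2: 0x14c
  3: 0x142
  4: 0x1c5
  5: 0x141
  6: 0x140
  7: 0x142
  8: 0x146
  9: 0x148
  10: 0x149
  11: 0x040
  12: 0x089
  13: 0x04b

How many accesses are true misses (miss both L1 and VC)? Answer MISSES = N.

0: 0x143 (blk 20, set 0) → MISS  vc=[]
1: 0x1f7 (blk 31, set 3) → MISS  vc=[]
2: 0x14c (blk 20, set 0) → L1-HIT  vc=[]
3: 0x142 (blk 20, set 0) → L1-HIT  vc=[]
4: 0x1c5 (blk 28, set 0) → MISS  vc=[20]
5: 0x141 (blk 20, set 0) → VC-HIT  vc=[28]
6: 0x140 (blk 20, set 0) → L1-HIT  vc=[28]
7: 0x142 (blk 20, set 0) → L1-HIT  vc=[28]
8: 0x146 (blk 20, set 0) → L1-HIT  vc=[28]
9: 0x148 (blk 20, set 0) → L1-HIT  vc=[28]
10: 0x149 (blk 20, set 0) → L1-HIT  vc=[28]
11: 0x40 (blk 4, set 0) → MISS  vc=[28, 20]
12: 0x89 (blk 8, set 0) → MISS  vc=[28, 20, 4]
13: 0x4b (blk 4, set 0) → VC-HIT  vc=[28, 20, 8]

MISSES = 5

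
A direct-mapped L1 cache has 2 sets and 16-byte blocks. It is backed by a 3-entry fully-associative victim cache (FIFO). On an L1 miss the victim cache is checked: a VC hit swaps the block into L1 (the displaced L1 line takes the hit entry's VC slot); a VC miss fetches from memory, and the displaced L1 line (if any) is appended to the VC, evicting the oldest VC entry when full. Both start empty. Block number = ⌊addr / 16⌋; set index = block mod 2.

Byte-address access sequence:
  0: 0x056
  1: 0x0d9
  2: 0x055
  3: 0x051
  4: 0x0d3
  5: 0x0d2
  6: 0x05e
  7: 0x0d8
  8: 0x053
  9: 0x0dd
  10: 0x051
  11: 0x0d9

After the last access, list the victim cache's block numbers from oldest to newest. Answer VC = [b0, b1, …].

VC = [5]

  [0] addr=0x56 blk=5 s=1: MISS | VC []
  [1] addr=0xd9 blk=13 s=1: MISS | VC [5]
  [2] addr=0x55 blk=5 s=1: VC-HIT | VC [13]
  [3] addr=0x51 blk=5 s=1: L1-HIT | VC [13]
  [4] addr=0xd3 blk=13 s=1: VC-HIT | VC [5]
  [5] addr=0xd2 blk=13 s=1: L1-HIT | VC [5]
  [6] addr=0x5e blk=5 s=1: VC-HIT | VC [13]
  [7] addr=0xd8 blk=13 s=1: VC-HIT | VC [5]
  [8] addr=0x53 blk=5 s=1: VC-HIT | VC [13]
  [9] addr=0xdd blk=13 s=1: VC-HIT | VC [5]
  [10] addr=0x51 blk=5 s=1: VC-HIT | VC [13]
  [11] addr=0xd9 blk=13 s=1: VC-HIT | VC [5]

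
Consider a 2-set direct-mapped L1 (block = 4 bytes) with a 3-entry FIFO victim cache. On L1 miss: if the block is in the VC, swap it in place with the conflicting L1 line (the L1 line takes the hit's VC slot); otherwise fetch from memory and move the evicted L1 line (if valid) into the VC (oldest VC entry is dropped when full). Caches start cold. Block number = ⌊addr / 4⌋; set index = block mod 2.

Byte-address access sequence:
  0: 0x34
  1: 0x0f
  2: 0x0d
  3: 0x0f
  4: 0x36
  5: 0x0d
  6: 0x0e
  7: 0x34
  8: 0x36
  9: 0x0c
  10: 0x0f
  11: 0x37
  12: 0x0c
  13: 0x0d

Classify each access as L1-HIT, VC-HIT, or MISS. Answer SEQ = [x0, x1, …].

SEQ = [MISS, MISS, L1-HIT, L1-HIT, VC-HIT, VC-HIT, L1-HIT, VC-HIT, L1-HIT, VC-HIT, L1-HIT, VC-HIT, VC-HIT, L1-HIT]

  [0] addr=0x34 blk=13 s=1: MISS | VC []
  [1] addr=0xf blk=3 s=1: MISS | VC [13]
  [2] addr=0xd blk=3 s=1: L1-HIT | VC [13]
  [3] addr=0xf blk=3 s=1: L1-HIT | VC [13]
  [4] addr=0x36 blk=13 s=1: VC-HIT | VC [3]
  [5] addr=0xd blk=3 s=1: VC-HIT | VC [13]
  [6] addr=0xe blk=3 s=1: L1-HIT | VC [13]
  [7] addr=0x34 blk=13 s=1: VC-HIT | VC [3]
  [8] addr=0x36 blk=13 s=1: L1-HIT | VC [3]
  [9] addr=0xc blk=3 s=1: VC-HIT | VC [13]
  [10] addr=0xf blk=3 s=1: L1-HIT | VC [13]
  [11] addr=0x37 blk=13 s=1: VC-HIT | VC [3]
  [12] addr=0xc blk=3 s=1: VC-HIT | VC [13]
  [13] addr=0xd blk=3 s=1: L1-HIT | VC [13]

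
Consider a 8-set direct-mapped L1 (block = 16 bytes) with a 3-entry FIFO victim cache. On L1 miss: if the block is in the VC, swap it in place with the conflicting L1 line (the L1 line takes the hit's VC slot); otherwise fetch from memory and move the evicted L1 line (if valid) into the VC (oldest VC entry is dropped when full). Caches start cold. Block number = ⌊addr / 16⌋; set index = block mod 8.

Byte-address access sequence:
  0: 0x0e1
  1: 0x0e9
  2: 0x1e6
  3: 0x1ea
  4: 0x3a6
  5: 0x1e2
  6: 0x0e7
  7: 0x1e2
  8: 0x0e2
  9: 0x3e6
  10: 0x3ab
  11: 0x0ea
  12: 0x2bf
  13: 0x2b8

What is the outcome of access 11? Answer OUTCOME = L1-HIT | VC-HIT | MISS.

  [0] addr=0xe1 blk=14 s=6: MISS | VC []
  [1] addr=0xe9 blk=14 s=6: L1-HIT | VC []
  [2] addr=0x1e6 blk=30 s=6: MISS | VC [14]
  [3] addr=0x1ea blk=30 s=6: L1-HIT | VC [14]
  [4] addr=0x3a6 blk=58 s=2: MISS | VC [14]
  [5] addr=0x1e2 blk=30 s=6: L1-HIT | VC [14]
  [6] addr=0xe7 blk=14 s=6: VC-HIT | VC [30]
  [7] addr=0x1e2 blk=30 s=6: VC-HIT | VC [14]
  [8] addr=0xe2 blk=14 s=6: VC-HIT | VC [30]
  [9] addr=0x3e6 blk=62 s=6: MISS | VC [30, 14]
  [10] addr=0x3ab blk=58 s=2: L1-HIT | VC [30, 14]
  [11] addr=0xea blk=14 s=6: VC-HIT | VC [30, 62]
  [12] addr=0x2bf blk=43 s=3: MISS | VC [30, 62]
  [13] addr=0x2b8 blk=43 s=3: L1-HIT | VC [30, 62]

OUTCOME = VC-HIT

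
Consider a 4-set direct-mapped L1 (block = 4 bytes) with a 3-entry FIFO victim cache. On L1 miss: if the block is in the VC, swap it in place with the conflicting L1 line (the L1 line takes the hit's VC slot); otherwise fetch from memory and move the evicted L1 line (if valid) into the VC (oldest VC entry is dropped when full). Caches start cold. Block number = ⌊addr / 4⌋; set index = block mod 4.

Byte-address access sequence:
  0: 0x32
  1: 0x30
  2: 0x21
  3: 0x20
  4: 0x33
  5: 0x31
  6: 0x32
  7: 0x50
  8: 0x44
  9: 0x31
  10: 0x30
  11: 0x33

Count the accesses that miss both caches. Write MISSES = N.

MISSES = 4

  [0] addr=0x32 blk=12 s=0: MISS | VC []
  [1] addr=0x30 blk=12 s=0: L1-HIT | VC []
  [2] addr=0x21 blk=8 s=0: MISS | VC [12]
  [3] addr=0x20 blk=8 s=0: L1-HIT | VC [12]
  [4] addr=0x33 blk=12 s=0: VC-HIT | VC [8]
  [5] addr=0x31 blk=12 s=0: L1-HIT | VC [8]
  [6] addr=0x32 blk=12 s=0: L1-HIT | VC [8]
  [7] addr=0x50 blk=20 s=0: MISS | VC [8, 12]
  [8] addr=0x44 blk=17 s=1: MISS | VC [8, 12]
  [9] addr=0x31 blk=12 s=0: VC-HIT | VC [8, 20]
  [10] addr=0x30 blk=12 s=0: L1-HIT | VC [8, 20]
  [11] addr=0x33 blk=12 s=0: L1-HIT | VC [8, 20]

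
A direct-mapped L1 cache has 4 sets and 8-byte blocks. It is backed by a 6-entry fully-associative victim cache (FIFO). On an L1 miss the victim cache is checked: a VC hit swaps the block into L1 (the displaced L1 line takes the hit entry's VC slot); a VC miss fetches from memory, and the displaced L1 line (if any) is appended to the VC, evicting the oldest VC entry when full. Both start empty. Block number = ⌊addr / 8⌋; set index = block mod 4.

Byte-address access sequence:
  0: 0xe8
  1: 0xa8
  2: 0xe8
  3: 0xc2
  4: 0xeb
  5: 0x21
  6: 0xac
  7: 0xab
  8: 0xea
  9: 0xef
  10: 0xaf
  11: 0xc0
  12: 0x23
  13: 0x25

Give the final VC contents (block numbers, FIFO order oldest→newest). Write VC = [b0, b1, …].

  [0] addr=0xe8 blk=29 s=1: MISS | VC []
  [1] addr=0xa8 blk=21 s=1: MISS | VC [29]
  [2] addr=0xe8 blk=29 s=1: VC-HIT | VC [21]
  [3] addr=0xc2 blk=24 s=0: MISS | VC [21]
  [4] addr=0xeb blk=29 s=1: L1-HIT | VC [21]
  [5] addr=0x21 blk=4 s=0: MISS | VC [21, 24]
  [6] addr=0xac blk=21 s=1: VC-HIT | VC [29, 24]
  [7] addr=0xab blk=21 s=1: L1-HIT | VC [29, 24]
  [8] addr=0xea blk=29 s=1: VC-HIT | VC [21, 24]
  [9] addr=0xef blk=29 s=1: L1-HIT | VC [21, 24]
  [10] addr=0xaf blk=21 s=1: VC-HIT | VC [29, 24]
  [11] addr=0xc0 blk=24 s=0: VC-HIT | VC [29, 4]
  [12] addr=0x23 blk=4 s=0: VC-HIT | VC [29, 24]
  [13] addr=0x25 blk=4 s=0: L1-HIT | VC [29, 24]

VC = [29, 24]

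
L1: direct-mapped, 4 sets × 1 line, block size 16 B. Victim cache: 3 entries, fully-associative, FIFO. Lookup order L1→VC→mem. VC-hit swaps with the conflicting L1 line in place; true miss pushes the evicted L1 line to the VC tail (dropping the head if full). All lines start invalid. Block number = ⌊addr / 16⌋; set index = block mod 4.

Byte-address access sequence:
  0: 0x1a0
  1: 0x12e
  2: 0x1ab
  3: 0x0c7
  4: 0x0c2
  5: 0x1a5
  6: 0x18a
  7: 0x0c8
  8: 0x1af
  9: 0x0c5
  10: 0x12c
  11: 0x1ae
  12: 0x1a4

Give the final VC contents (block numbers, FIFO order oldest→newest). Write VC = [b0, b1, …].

#0 0x1a0→b26/s2 MISS; vc=[]
#1 0x12e→b18/s2 MISS; vc=[26]
#2 0x1ab→b26/s2 VC-HIT; vc=[18]
#3 0xc7→b12/s0 MISS; vc=[18]
#4 0xc2→b12/s0 L1-HIT; vc=[18]
#5 0x1a5→b26/s2 L1-HIT; vc=[18]
#6 0x18a→b24/s0 MISS; vc=[18,12]
#7 0xc8→b12/s0 VC-HIT; vc=[18,24]
#8 0x1af→b26/s2 L1-HIT; vc=[18,24]
#9 0xc5→b12/s0 L1-HIT; vc=[18,24]
#10 0x12c→b18/s2 VC-HIT; vc=[26,24]
#11 0x1ae→b26/s2 VC-HIT; vc=[18,24]
#12 0x1a4→b26/s2 L1-HIT; vc=[18,24]

VC = [18, 24]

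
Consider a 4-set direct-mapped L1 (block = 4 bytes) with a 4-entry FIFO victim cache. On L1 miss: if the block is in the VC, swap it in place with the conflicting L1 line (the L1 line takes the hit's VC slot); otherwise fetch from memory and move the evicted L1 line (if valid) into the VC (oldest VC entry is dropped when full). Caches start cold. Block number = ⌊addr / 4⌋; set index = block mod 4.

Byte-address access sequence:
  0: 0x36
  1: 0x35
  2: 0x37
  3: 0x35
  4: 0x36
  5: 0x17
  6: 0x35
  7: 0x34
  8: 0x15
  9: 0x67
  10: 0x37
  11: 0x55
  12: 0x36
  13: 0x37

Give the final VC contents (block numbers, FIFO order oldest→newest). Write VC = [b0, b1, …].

#0 0x36→b13/s1 MISS; vc=[]
#1 0x35→b13/s1 L1-HIT; vc=[]
#2 0x37→b13/s1 L1-HIT; vc=[]
#3 0x35→b13/s1 L1-HIT; vc=[]
#4 0x36→b13/s1 L1-HIT; vc=[]
#5 0x17→b5/s1 MISS; vc=[13]
#6 0x35→b13/s1 VC-HIT; vc=[5]
#7 0x34→b13/s1 L1-HIT; vc=[5]
#8 0x15→b5/s1 VC-HIT; vc=[13]
#9 0x67→b25/s1 MISS; vc=[13,5]
#10 0x37→b13/s1 VC-HIT; vc=[25,5]
#11 0x55→b21/s1 MISS; vc=[25,5,13]
#12 0x36→b13/s1 VC-HIT; vc=[25,5,21]
#13 0x37→b13/s1 L1-HIT; vc=[25,5,21]

VC = [25, 5, 21]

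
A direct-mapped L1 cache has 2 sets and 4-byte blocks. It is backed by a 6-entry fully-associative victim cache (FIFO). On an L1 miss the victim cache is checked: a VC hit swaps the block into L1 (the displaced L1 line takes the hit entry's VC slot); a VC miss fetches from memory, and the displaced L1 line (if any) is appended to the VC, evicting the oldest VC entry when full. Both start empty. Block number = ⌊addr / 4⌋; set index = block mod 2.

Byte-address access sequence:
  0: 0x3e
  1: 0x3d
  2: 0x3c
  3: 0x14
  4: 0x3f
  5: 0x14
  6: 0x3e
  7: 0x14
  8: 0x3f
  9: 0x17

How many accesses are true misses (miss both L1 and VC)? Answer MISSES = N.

MISSES = 2

#0 0x3e→b15/s1 MISS; vc=[]
#1 0x3d→b15/s1 L1-HIT; vc=[]
#2 0x3c→b15/s1 L1-HIT; vc=[]
#3 0x14→b5/s1 MISS; vc=[15]
#4 0x3f→b15/s1 VC-HIT; vc=[5]
#5 0x14→b5/s1 VC-HIT; vc=[15]
#6 0x3e→b15/s1 VC-HIT; vc=[5]
#7 0x14→b5/s1 VC-HIT; vc=[15]
#8 0x3f→b15/s1 VC-HIT; vc=[5]
#9 0x17→b5/s1 VC-HIT; vc=[15]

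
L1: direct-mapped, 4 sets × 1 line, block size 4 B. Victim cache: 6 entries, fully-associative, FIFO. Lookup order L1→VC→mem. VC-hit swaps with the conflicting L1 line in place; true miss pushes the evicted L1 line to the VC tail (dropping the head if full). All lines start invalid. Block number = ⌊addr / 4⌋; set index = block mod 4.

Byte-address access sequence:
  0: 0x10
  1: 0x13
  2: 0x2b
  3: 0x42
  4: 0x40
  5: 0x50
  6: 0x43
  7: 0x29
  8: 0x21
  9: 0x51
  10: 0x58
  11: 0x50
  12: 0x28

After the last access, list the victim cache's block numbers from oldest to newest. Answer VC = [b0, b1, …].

0: 0x10 (blk 4, set 0) → MISS  vc=[]
1: 0x13 (blk 4, set 0) → L1-HIT  vc=[]
2: 0x2b (blk 10, set 2) → MISS  vc=[]
3: 0x42 (blk 16, set 0) → MISS  vc=[4]
4: 0x40 (blk 16, set 0) → L1-HIT  vc=[4]
5: 0x50 (blk 20, set 0) → MISS  vc=[4, 16]
6: 0x43 (blk 16, set 0) → VC-HIT  vc=[4, 20]
7: 0x29 (blk 10, set 2) → L1-HIT  vc=[4, 20]
8: 0x21 (blk 8, set 0) → MISS  vc=[4, 20, 16]
9: 0x51 (blk 20, set 0) → VC-HIT  vc=[4, 8, 16]
10: 0x58 (blk 22, set 2) → MISS  vc=[4, 8, 16, 10]
11: 0x50 (blk 20, set 0) → L1-HIT  vc=[4, 8, 16, 10]
12: 0x28 (blk 10, set 2) → VC-HIT  vc=[4, 8, 16, 22]

VC = [4, 8, 16, 22]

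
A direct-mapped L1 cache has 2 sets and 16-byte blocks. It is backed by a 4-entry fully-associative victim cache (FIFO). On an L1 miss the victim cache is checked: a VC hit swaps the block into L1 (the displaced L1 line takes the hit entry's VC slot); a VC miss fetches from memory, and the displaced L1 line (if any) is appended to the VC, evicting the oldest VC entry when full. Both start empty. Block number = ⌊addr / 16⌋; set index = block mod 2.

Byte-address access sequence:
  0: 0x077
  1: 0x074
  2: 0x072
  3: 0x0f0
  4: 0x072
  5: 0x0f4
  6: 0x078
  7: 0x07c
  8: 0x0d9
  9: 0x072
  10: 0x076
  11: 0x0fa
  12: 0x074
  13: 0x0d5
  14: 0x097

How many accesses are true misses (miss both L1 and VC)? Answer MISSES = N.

MISSES = 4

#0 0x77→b7/s1 MISS; vc=[]
#1 0x74→b7/s1 L1-HIT; vc=[]
#2 0x72→b7/s1 L1-HIT; vc=[]
#3 0xf0→b15/s1 MISS; vc=[7]
#4 0x72→b7/s1 VC-HIT; vc=[15]
#5 0xf4→b15/s1 VC-HIT; vc=[7]
#6 0x78→b7/s1 VC-HIT; vc=[15]
#7 0x7c→b7/s1 L1-HIT; vc=[15]
#8 0xd9→b13/s1 MISS; vc=[15,7]
#9 0x72→b7/s1 VC-HIT; vc=[15,13]
#10 0x76→b7/s1 L1-HIT; vc=[15,13]
#11 0xfa→b15/s1 VC-HIT; vc=[7,13]
#12 0x74→b7/s1 VC-HIT; vc=[15,13]
#13 0xd5→b13/s1 VC-HIT; vc=[15,7]
#14 0x97→b9/s1 MISS; vc=[15,7,13]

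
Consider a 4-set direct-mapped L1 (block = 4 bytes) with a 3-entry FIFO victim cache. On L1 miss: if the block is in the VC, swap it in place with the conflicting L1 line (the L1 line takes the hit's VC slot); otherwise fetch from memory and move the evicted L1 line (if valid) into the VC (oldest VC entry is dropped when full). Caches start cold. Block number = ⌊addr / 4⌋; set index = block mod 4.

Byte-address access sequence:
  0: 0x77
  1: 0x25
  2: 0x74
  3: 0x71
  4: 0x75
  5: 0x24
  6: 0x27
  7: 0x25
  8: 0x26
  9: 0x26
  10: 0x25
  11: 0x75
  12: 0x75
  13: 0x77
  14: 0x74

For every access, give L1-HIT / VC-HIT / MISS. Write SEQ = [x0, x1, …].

SEQ = [MISS, MISS, VC-HIT, MISS, L1-HIT, VC-HIT, L1-HIT, L1-HIT, L1-HIT, L1-HIT, L1-HIT, VC-HIT, L1-HIT, L1-HIT, L1-HIT]

  [0] addr=0x77 blk=29 s=1: MISS | VC []
  [1] addr=0x25 blk=9 s=1: MISS | VC [29]
  [2] addr=0x74 blk=29 s=1: VC-HIT | VC [9]
  [3] addr=0x71 blk=28 s=0: MISS | VC [9]
  [4] addr=0x75 blk=29 s=1: L1-HIT | VC [9]
  [5] addr=0x24 blk=9 s=1: VC-HIT | VC [29]
  [6] addr=0x27 blk=9 s=1: L1-HIT | VC [29]
  [7] addr=0x25 blk=9 s=1: L1-HIT | VC [29]
  [8] addr=0x26 blk=9 s=1: L1-HIT | VC [29]
  [9] addr=0x26 blk=9 s=1: L1-HIT | VC [29]
  [10] addr=0x25 blk=9 s=1: L1-HIT | VC [29]
  [11] addr=0x75 blk=29 s=1: VC-HIT | VC [9]
  [12] addr=0x75 blk=29 s=1: L1-HIT | VC [9]
  [13] addr=0x77 blk=29 s=1: L1-HIT | VC [9]
  [14] addr=0x74 blk=29 s=1: L1-HIT | VC [9]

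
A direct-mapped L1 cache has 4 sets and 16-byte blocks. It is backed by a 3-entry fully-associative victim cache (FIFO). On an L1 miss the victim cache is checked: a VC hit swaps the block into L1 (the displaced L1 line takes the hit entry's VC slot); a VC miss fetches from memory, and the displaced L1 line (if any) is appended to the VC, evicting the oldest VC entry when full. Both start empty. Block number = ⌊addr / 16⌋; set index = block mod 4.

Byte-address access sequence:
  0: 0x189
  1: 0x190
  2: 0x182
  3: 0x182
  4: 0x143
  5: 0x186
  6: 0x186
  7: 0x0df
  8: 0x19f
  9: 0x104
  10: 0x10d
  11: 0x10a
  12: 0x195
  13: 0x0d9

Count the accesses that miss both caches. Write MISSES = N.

MISSES = 5

#0 0x189→b24/s0 MISS; vc=[]
#1 0x190→b25/s1 MISS; vc=[]
#2 0x182→b24/s0 L1-HIT; vc=[]
#3 0x182→b24/s0 L1-HIT; vc=[]
#4 0x143→b20/s0 MISS; vc=[24]
#5 0x186→b24/s0 VC-HIT; vc=[20]
#6 0x186→b24/s0 L1-HIT; vc=[20]
#7 0xdf→b13/s1 MISS; vc=[20,25]
#8 0x19f→b25/s1 VC-HIT; vc=[20,13]
#9 0x104→b16/s0 MISS; vc=[20,13,24]
#10 0x10d→b16/s0 L1-HIT; vc=[20,13,24]
#11 0x10a→b16/s0 L1-HIT; vc=[20,13,24]
#12 0x195→b25/s1 L1-HIT; vc=[20,13,24]
#13 0xd9→b13/s1 VC-HIT; vc=[20,25,24]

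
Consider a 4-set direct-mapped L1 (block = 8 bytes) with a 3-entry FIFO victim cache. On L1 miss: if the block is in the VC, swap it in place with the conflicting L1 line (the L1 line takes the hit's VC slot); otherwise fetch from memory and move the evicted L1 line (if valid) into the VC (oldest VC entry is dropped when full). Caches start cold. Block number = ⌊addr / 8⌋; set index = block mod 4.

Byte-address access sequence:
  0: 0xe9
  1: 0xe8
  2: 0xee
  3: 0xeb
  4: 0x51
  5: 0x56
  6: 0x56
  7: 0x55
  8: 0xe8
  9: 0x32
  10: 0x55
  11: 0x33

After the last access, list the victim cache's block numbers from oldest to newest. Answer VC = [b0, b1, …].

VC = [10]

#0 0xe9→b29/s1 MISS; vc=[]
#1 0xe8→b29/s1 L1-HIT; vc=[]
#2 0xee→b29/s1 L1-HIT; vc=[]
#3 0xeb→b29/s1 L1-HIT; vc=[]
#4 0x51→b10/s2 MISS; vc=[]
#5 0x56→b10/s2 L1-HIT; vc=[]
#6 0x56→b10/s2 L1-HIT; vc=[]
#7 0x55→b10/s2 L1-HIT; vc=[]
#8 0xe8→b29/s1 L1-HIT; vc=[]
#9 0x32→b6/s2 MISS; vc=[10]
#10 0x55→b10/s2 VC-HIT; vc=[6]
#11 0x33→b6/s2 VC-HIT; vc=[10]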